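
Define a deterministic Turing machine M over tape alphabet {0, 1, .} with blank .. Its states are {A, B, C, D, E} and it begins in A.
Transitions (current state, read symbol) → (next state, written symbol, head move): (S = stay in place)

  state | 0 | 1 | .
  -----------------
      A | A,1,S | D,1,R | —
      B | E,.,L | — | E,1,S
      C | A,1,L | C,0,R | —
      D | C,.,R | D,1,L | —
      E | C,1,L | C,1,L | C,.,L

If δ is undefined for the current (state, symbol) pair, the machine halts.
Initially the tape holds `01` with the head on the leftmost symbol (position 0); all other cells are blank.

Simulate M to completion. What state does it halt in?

A | .[0]1   read 0 → write 1, move S, go to A
A | .[1]1   read 1 → write 1, move R, go to D
D | .1[1]   read 1 → write 1, move L, go to D
D | .[1]1   read 1 → write 1, move L, go to D
D | [.]11
No transition is defined for (D, .); M halts in state D.

D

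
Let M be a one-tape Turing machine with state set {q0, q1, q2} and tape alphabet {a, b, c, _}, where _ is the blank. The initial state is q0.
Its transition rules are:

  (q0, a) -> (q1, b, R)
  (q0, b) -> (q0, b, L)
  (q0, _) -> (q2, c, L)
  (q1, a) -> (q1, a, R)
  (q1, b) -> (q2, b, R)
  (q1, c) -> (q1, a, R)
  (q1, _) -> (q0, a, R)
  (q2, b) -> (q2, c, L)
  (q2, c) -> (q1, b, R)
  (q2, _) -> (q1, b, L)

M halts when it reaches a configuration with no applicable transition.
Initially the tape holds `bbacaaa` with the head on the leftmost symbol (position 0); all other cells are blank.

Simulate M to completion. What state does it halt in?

state=q0 head=0 tape=_____[b]bacaaa__   (q0,b)→(q0,b,L)
state=q0 head=-1 tape=____[_]bbacaaa__   (q0,_)→(q2,c,L)
state=q2 head=-2 tape=___[_]cbbacaaa__   (q2,_)→(q1,b,L)
state=q1 head=-3 tape=__[_]bcbbacaaa__   (q1,_)→(q0,a,R)
state=q0 head=-2 tape=__a[b]cbbacaaa__   (q0,b)→(q0,b,L)
state=q0 head=-3 tape=__[a]bcbbacaaa__   (q0,a)→(q1,b,R)
state=q1 head=-2 tape=__b[b]cbbacaaa__   (q1,b)→(q2,b,R)
state=q2 head=-1 tape=__bb[c]bbacaaa__   (q2,c)→(q1,b,R)
state=q1 head=0 tape=__bbb[b]bacaaa__   (q1,b)→(q2,b,R)
state=q2 head=1 tape=__bbbb[b]acaaa__   (q2,b)→(q2,c,L)
state=q2 head=0 tape=__bbb[b]cacaaa__   (q2,b)→(q2,c,L)
state=q2 head=-1 tape=__bb[b]ccacaaa__   (q2,b)→(q2,c,L)
state=q2 head=-2 tape=__b[b]cccacaaa__   (q2,b)→(q2,c,L)
state=q2 head=-3 tape=__[b]ccccacaaa__   (q2,b)→(q2,c,L)
state=q2 head=-4 tape=_[_]cccccacaaa__   (q2,_)→(q1,b,L)
state=q1 head=-5 tape=[_]bcccccacaaa__   (q1,_)→(q0,a,R)
state=q0 head=-4 tape=a[b]cccccacaaa__   (q0,b)→(q0,b,L)
state=q0 head=-5 tape=[a]bcccccacaaa__   (q0,a)→(q1,b,R)
state=q1 head=-4 tape=b[b]cccccacaaa__   (q1,b)→(q2,b,R)
state=q2 head=-3 tape=bb[c]ccccacaaa__   (q2,c)→(q1,b,R)
state=q1 head=-2 tape=bbb[c]cccacaaa__   (q1,c)→(q1,a,R)
state=q1 head=-1 tape=bbba[c]ccacaaa__   (q1,c)→(q1,a,R)
state=q1 head=0 tape=bbbaa[c]cacaaa__   (q1,c)→(q1,a,R)
state=q1 head=1 tape=bbbaaa[c]acaaa__   (q1,c)→(q1,a,R)
state=q1 head=2 tape=bbbaaaa[a]caaa__   (q1,a)→(q1,a,R)
state=q1 head=3 tape=bbbaaaaa[c]aaa__   (q1,c)→(q1,a,R)
state=q1 head=4 tape=bbbaaaaaa[a]aa__   (q1,a)→(q1,a,R)
state=q1 head=5 tape=bbbaaaaaaa[a]a__   (q1,a)→(q1,a,R)
state=q1 head=6 tape=bbbaaaaaaaa[a]__   (q1,a)→(q1,a,R)
state=q1 head=7 tape=bbbaaaaaaaaa[_]_   (q1,_)→(q0,a,R)
state=q0 head=8 tape=bbbaaaaaaaaaa[_]   (q0,_)→(q2,c,L)
state=q2 head=7 tape=bbbaaaaaaaaa[a]c
No transition is defined for (q2, a); M halts in state q2.

q2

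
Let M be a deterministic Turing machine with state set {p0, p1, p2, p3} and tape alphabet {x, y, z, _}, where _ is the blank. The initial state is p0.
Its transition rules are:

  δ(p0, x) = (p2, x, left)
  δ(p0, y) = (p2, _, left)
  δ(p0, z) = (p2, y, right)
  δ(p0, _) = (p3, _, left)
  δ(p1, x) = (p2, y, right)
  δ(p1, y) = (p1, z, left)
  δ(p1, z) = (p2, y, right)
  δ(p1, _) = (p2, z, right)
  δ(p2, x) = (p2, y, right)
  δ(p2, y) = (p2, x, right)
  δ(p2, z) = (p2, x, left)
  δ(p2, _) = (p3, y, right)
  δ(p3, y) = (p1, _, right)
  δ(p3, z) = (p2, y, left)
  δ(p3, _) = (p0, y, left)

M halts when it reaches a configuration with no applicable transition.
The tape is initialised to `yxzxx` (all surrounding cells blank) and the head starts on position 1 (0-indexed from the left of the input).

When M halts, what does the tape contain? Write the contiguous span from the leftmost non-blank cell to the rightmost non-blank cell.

xxyyxyyx_y

p0 | y[x]zxx_____   read x → write x, move left, go to p2
p2 | [y]xzxx_____   read y → write x, move right, go to p2
p2 | x[x]zxx_____   read x → write y, move right, go to p2
p2 | xy[z]xx_____   read z → write x, move left, go to p2
p2 | x[y]xxx_____   read y → write x, move right, go to p2
p2 | xx[x]xx_____   read x → write y, move right, go to p2
p2 | xxy[x]x_____   read x → write y, move right, go to p2
p2 | xxyy[x]_____   read x → write y, move right, go to p2
p2 | xxyyy[_]____   read _ → write y, move right, go to p3
p3 | xxyyyy[_]___   read _ → write y, move left, go to p0
p0 | xxyyy[y]y___   read y → write _, move left, go to p2
p2 | xxyy[y]_y___   read y → write x, move right, go to p2
p2 | xxyyx[_]y___   read _ → write y, move right, go to p3
p3 | xxyyxy[y]___   read y → write _, move right, go to p1
p1 | xxyyxy_[_]__   read _ → write z, move right, go to p2
p2 | xxyyxy_z[_]_   read _ → write y, move right, go to p3
p3 | xxyyxy_zy[_]   read _ → write y, move left, go to p0
p0 | xxyyxy_z[y]y   read y → write _, move left, go to p2
p2 | xxyyxy_[z]_y   read z → write x, move left, go to p2
p2 | xxyyxy[_]x_y   read _ → write y, move right, go to p3
p3 | xxyyxyy[x]_y
The non-blank tape span at halt is xxyyxyyx_y.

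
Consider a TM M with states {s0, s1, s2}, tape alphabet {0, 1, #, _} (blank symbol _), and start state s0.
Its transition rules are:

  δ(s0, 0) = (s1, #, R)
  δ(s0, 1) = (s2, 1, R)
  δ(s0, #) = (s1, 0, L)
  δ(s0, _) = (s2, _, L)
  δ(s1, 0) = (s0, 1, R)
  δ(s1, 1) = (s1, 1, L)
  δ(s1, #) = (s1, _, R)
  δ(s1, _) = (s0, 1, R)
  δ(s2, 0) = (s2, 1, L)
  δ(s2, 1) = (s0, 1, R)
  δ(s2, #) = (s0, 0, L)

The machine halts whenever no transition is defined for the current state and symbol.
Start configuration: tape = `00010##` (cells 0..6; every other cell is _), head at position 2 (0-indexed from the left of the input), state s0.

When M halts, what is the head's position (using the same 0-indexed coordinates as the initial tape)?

s0 | 00[0]10##_   read 0 → write #, move R, go to s1
s1 | 00#[1]0##_   read 1 → write 1, move L, go to s1
s1 | 00[#]10##_   read # → write _, move R, go to s1
s1 | 00_[1]0##_   read 1 → write 1, move L, go to s1
s1 | 00[_]10##_   read _ → write 1, move R, go to s0
s0 | 001[1]0##_   read 1 → write 1, move R, go to s2
s2 | 0011[0]##_   read 0 → write 1, move L, go to s2
s2 | 001[1]1##_   read 1 → write 1, move R, go to s0
s0 | 0011[1]##_   read 1 → write 1, move R, go to s2
s2 | 00111[#]#_   read # → write 0, move L, go to s0
s0 | 0011[1]0#_   read 1 → write 1, move R, go to s2
s2 | 00111[0]#_   read 0 → write 1, move L, go to s2
s2 | 0011[1]1#_   read 1 → write 1, move R, go to s0
s0 | 00111[1]#_   read 1 → write 1, move R, go to s2
s2 | 001111[#]_   read # → write 0, move L, go to s0
s0 | 00111[1]0_   read 1 → write 1, move R, go to s2
s2 | 001111[0]_   read 0 → write 1, move L, go to s2
s2 | 00111[1]1_   read 1 → write 1, move R, go to s0
s0 | 001111[1]_   read 1 → write 1, move R, go to s2
s2 | 0011111[_]
At halt the head is at cell 7.

7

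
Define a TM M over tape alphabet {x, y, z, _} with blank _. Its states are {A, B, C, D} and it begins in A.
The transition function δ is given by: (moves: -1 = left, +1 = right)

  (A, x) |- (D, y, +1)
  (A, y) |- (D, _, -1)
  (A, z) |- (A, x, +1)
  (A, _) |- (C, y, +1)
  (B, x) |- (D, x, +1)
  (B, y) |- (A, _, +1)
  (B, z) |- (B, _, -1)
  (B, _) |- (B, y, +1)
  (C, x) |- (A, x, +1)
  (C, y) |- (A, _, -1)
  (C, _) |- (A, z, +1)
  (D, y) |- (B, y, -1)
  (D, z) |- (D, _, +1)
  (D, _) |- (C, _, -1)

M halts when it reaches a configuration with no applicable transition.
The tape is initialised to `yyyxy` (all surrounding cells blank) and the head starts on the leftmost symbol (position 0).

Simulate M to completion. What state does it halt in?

state=A head=0 tape=__[y]yyxy   (A,y)→(D,_,-1)
state=D head=-1 tape=_[_]_yyxy   (D,_)→(C,_,-1)
state=C head=-2 tape=[_]__yyxy   (C,_)→(A,z,+1)
state=A head=-1 tape=z[_]_yyxy   (A,_)→(C,y,+1)
state=C head=0 tape=zy[_]yyxy   (C,_)→(A,z,+1)
state=A head=1 tape=zyz[y]yxy   (A,y)→(D,_,-1)
state=D head=0 tape=zy[z]_yxy   (D,z)→(D,_,+1)
state=D head=1 tape=zy_[_]yxy   (D,_)→(C,_,-1)
state=C head=0 tape=zy[_]_yxy   (C,_)→(A,z,+1)
state=A head=1 tape=zyz[_]yxy   (A,_)→(C,y,+1)
state=C head=2 tape=zyzy[y]xy   (C,y)→(A,_,-1)
state=A head=1 tape=zyz[y]_xy   (A,y)→(D,_,-1)
state=D head=0 tape=zy[z]__xy   (D,z)→(D,_,+1)
state=D head=1 tape=zy_[_]_xy   (D,_)→(C,_,-1)
state=C head=0 tape=zy[_]__xy   (C,_)→(A,z,+1)
state=A head=1 tape=zyz[_]_xy   (A,_)→(C,y,+1)
state=C head=2 tape=zyzy[_]xy   (C,_)→(A,z,+1)
state=A head=3 tape=zyzyz[x]y   (A,x)→(D,y,+1)
state=D head=4 tape=zyzyzy[y]   (D,y)→(B,y,-1)
state=B head=3 tape=zyzyz[y]y   (B,y)→(A,_,+1)
state=A head=4 tape=zyzyz_[y]   (A,y)→(D,_,-1)
state=D head=3 tape=zyzyz[_]_   (D,_)→(C,_,-1)
state=C head=2 tape=zyzy[z]__
No transition is defined for (C, z); M halts in state C.

C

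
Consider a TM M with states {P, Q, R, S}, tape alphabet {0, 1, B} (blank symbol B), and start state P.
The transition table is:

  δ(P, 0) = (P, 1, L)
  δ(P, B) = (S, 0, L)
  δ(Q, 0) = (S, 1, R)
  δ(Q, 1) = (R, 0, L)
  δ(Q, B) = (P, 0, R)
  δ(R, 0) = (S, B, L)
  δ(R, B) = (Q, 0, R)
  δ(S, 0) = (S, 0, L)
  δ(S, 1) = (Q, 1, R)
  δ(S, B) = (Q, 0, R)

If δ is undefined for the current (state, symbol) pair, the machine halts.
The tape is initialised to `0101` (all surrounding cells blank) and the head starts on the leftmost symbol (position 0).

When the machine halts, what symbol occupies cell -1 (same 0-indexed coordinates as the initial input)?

state=P head=0 tape=BB[0]101   (P,0)→(P,1,L)
state=P head=-1 tape=B[B]1101   (P,B)→(S,0,L)
state=S head=-2 tape=[B]01101   (S,B)→(Q,0,R)
state=Q head=-1 tape=0[0]1101   (Q,0)→(S,1,R)
state=S head=0 tape=01[1]101   (S,1)→(Q,1,R)
state=Q head=1 tape=011[1]01   (Q,1)→(R,0,L)
state=R head=0 tape=01[1]001
Cell -1 holds 1 when M halts.

1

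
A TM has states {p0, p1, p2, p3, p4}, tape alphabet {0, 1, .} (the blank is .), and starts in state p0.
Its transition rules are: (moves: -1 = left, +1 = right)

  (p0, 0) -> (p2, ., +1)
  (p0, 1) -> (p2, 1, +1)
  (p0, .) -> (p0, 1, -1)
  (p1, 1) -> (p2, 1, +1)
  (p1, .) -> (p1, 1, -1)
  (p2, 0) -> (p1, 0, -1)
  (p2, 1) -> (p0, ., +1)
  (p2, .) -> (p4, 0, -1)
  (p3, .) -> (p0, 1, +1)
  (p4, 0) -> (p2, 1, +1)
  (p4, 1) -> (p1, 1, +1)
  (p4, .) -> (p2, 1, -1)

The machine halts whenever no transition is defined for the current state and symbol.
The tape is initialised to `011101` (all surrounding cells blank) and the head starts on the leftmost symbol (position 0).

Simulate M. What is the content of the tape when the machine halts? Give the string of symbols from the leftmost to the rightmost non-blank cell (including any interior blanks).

1.1.10

p0 | [0]11101..   read 0 → write ., move +1, go to p2
p2 | .[1]1101..   read 1 → write ., move +1, go to p0
p0 | ..[1]101..   read 1 → write 1, move +1, go to p2
p2 | ..1[1]01..   read 1 → write ., move +1, go to p0
p0 | ..1.[0]1..   read 0 → write ., move +1, go to p2
p2 | ..1..[1]..   read 1 → write ., move +1, go to p0
p0 | ..1...[.].   read . → write 1, move -1, go to p0
p0 | ..1..[.]1.   read . → write 1, move -1, go to p0
p0 | ..1.[.]11.   read . → write 1, move -1, go to p0
p0 | ..1[.]111.   read . → write 1, move -1, go to p0
p0 | ..[1]1111.   read 1 → write 1, move +1, go to p2
p2 | ..1[1]111.   read 1 → write ., move +1, go to p0
p0 | ..1.[1]11.   read 1 → write 1, move +1, go to p2
p2 | ..1.1[1]1.   read 1 → write ., move +1, go to p0
p0 | ..1.1.[1].   read 1 → write 1, move +1, go to p2
p2 | ..1.1.1[.]   read . → write 0, move -1, go to p4
p4 | ..1.1.[1]0   read 1 → write 1, move +1, go to p1
p1 | ..1.1.1[0]
The non-blank tape span at halt is 1.1.10.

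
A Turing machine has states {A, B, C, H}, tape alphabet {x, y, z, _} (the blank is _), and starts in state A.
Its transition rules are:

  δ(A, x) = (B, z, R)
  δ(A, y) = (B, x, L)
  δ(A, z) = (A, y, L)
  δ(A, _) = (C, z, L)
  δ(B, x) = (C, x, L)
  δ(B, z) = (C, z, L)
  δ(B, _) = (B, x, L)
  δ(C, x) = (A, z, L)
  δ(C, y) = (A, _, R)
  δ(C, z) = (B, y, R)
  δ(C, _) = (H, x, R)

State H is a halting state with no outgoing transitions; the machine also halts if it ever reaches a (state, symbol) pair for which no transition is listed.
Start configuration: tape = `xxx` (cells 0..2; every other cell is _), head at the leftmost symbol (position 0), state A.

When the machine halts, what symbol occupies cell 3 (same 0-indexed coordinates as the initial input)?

A | [x]xx_   read x → write z, move R, go to B
B | z[x]x_   read x → write x, move L, go to C
C | [z]xx_   read z → write y, move R, go to B
B | y[x]x_   read x → write x, move L, go to C
C | [y]xx_   read y → write _, move R, go to A
A | _[x]x_   read x → write z, move R, go to B
B | _z[x]_   read x → write x, move L, go to C
C | _[z]x_   read z → write y, move R, go to B
B | _y[x]_   read x → write x, move L, go to C
C | _[y]x_   read y → write _, move R, go to A
A | __[x]_   read x → write z, move R, go to B
B | __z[_]   read _ → write x, move L, go to B
B | __[z]x   read z → write z, move L, go to C
C | _[_]zx   read _ → write x, move R, go to H
H | _x[z]x
Cell 3 holds x when M halts.

x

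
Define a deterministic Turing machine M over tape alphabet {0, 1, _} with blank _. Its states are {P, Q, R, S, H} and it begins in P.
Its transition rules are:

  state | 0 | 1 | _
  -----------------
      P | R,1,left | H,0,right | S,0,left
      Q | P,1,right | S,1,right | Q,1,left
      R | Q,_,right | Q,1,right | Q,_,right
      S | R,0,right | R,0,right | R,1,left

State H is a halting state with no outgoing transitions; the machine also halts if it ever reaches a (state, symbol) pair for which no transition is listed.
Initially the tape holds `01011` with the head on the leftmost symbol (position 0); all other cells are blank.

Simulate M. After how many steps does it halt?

state=P head=0 tape=_[0]1011__   (P,0)→(R,1,left)
state=R head=-1 tape=[_]11011__   (R,_)→(Q,_,right)
state=Q head=0 tape=_[1]1011__   (Q,1)→(S,1,right)
state=S head=1 tape=_1[1]011__   (S,1)→(R,0,right)
state=R head=2 tape=_10[0]11__   (R,0)→(Q,_,right)
state=Q head=3 tape=_10_[1]1__   (Q,1)→(S,1,right)
state=S head=4 tape=_10_1[1]__   (S,1)→(R,0,right)
state=R head=5 tape=_10_10[_]_   (R,_)→(Q,_,right)
state=Q head=6 tape=_10_10_[_]   (Q,_)→(Q,1,left)
state=Q head=5 tape=_10_10[_]1   (Q,_)→(Q,1,left)
state=Q head=4 tape=_10_1[0]11   (Q,0)→(P,1,right)
state=P head=5 tape=_10_11[1]1   (P,1)→(H,0,right)
state=H head=6 tape=_10_110[1]
M halts after 12 transitions.

12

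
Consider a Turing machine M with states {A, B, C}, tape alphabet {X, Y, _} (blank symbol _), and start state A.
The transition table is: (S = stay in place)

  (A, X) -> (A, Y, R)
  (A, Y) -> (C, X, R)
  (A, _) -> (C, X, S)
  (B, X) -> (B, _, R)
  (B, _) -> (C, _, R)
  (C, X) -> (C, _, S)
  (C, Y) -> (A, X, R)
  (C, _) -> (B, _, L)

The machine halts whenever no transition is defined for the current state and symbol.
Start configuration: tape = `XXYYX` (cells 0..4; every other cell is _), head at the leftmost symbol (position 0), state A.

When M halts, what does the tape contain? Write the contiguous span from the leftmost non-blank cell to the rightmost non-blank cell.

state=A head=0 tape=[X]XYYX_   (A,X)→(A,Y,R)
state=A head=1 tape=Y[X]YYX_   (A,X)→(A,Y,R)
state=A head=2 tape=YY[Y]YX_   (A,Y)→(C,X,R)
state=C head=3 tape=YYX[Y]X_   (C,Y)→(A,X,R)
state=A head=4 tape=YYXX[X]_   (A,X)→(A,Y,R)
state=A head=5 tape=YYXXY[_]   (A,_)→(C,X,S)
state=C head=5 tape=YYXXY[X]   (C,X)→(C,_,S)
state=C head=5 tape=YYXXY[_]   (C,_)→(B,_,L)
state=B head=4 tape=YYXX[Y]_
The non-blank tape span at halt is YYXXY.

YYXXY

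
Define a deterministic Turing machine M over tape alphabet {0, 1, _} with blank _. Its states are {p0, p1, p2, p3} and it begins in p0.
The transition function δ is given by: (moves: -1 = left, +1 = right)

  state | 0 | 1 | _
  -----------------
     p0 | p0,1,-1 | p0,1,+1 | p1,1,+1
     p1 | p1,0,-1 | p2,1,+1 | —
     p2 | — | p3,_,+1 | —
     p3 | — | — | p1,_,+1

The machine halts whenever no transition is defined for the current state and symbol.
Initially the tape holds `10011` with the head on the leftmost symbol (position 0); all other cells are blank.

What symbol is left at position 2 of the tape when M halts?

1

p0 | [1]0011__   read 1 → write 1, move +1, go to p0
p0 | 1[0]011__   read 0 → write 1, move -1, go to p0
p0 | [1]1011__   read 1 → write 1, move +1, go to p0
p0 | 1[1]011__   read 1 → write 1, move +1, go to p0
p0 | 11[0]11__   read 0 → write 1, move -1, go to p0
p0 | 1[1]111__   read 1 → write 1, move +1, go to p0
p0 | 11[1]11__   read 1 → write 1, move +1, go to p0
p0 | 111[1]1__   read 1 → write 1, move +1, go to p0
p0 | 1111[1]__   read 1 → write 1, move +1, go to p0
p0 | 11111[_]_   read _ → write 1, move +1, go to p1
p1 | 111111[_]
Cell 2 holds 1 when M halts.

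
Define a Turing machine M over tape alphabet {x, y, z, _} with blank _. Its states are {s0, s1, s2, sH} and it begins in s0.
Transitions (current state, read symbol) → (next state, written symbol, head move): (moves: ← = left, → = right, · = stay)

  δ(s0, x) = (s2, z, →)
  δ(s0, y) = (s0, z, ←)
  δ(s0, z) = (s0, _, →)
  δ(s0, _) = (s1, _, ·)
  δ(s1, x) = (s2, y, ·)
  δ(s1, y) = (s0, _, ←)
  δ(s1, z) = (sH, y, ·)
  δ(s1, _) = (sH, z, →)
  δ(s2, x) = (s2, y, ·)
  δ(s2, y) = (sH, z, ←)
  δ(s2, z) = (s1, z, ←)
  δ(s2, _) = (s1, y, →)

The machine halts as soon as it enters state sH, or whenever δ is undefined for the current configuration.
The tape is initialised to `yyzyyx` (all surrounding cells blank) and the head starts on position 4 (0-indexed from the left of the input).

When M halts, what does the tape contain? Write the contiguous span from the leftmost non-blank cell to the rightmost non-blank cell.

s0 | yyzy[y]x___   read y → write z, move ←, go to s0
s0 | yyz[y]zx___   read y → write z, move ←, go to s0
s0 | yy[z]zzx___   read z → write _, move →, go to s0
s0 | yy_[z]zx___   read z → write _, move →, go to s0
s0 | yy__[z]x___   read z → write _, move →, go to s0
s0 | yy___[x]___   read x → write z, move →, go to s2
s2 | yy___z[_]__   read _ → write y, move →, go to s1
s1 | yy___zy[_]_   read _ → write z, move →, go to sH
sH | yy___zyz[_]
The non-blank tape span at halt is yy___zyz.

yy___zyz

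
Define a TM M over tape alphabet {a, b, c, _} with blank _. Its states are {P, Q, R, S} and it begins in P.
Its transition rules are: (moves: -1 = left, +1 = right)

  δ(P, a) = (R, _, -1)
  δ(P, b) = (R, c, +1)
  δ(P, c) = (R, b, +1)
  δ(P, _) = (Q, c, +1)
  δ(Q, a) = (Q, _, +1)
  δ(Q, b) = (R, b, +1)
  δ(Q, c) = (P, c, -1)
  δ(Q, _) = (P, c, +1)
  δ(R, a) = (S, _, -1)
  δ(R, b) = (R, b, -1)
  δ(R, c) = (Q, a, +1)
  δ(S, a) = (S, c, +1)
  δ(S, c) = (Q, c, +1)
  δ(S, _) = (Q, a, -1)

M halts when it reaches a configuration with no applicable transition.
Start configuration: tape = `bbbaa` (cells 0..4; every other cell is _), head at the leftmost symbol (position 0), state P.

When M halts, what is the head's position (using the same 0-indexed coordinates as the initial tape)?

state=P head=0 tape=__[b]bbaa   (P,b)→(R,c,+1)
state=R head=1 tape=__c[b]baa   (R,b)→(R,b,-1)
state=R head=0 tape=__[c]bbaa   (R,c)→(Q,a,+1)
state=Q head=1 tape=__a[b]baa   (Q,b)→(R,b,+1)
state=R head=2 tape=__ab[b]aa   (R,b)→(R,b,-1)
state=R head=1 tape=__a[b]baa   (R,b)→(R,b,-1)
state=R head=0 tape=__[a]bbaa   (R,a)→(S,_,-1)
state=S head=-1 tape=_[_]_bbaa   (S,_)→(Q,a,-1)
state=Q head=-2 tape=[_]a_bbaa   (Q,_)→(P,c,+1)
state=P head=-1 tape=c[a]_bbaa   (P,a)→(R,_,-1)
state=R head=-2 tape=[c]__bbaa   (R,c)→(Q,a,+1)
state=Q head=-1 tape=a[_]_bbaa   (Q,_)→(P,c,+1)
state=P head=0 tape=ac[_]bbaa   (P,_)→(Q,c,+1)
state=Q head=1 tape=acc[b]baa   (Q,b)→(R,b,+1)
state=R head=2 tape=accb[b]aa   (R,b)→(R,b,-1)
state=R head=1 tape=acc[b]baa   (R,b)→(R,b,-1)
state=R head=0 tape=ac[c]bbaa   (R,c)→(Q,a,+1)
state=Q head=1 tape=aca[b]baa   (Q,b)→(R,b,+1)
state=R head=2 tape=acab[b]aa   (R,b)→(R,b,-1)
state=R head=1 tape=aca[b]baa   (R,b)→(R,b,-1)
state=R head=0 tape=ac[a]bbaa   (R,a)→(S,_,-1)
state=S head=-1 tape=a[c]_bbaa   (S,c)→(Q,c,+1)
state=Q head=0 tape=ac[_]bbaa   (Q,_)→(P,c,+1)
state=P head=1 tape=acc[b]baa   (P,b)→(R,c,+1)
state=R head=2 tape=accc[b]aa   (R,b)→(R,b,-1)
state=R head=1 tape=acc[c]baa   (R,c)→(Q,a,+1)
state=Q head=2 tape=acca[b]aa   (Q,b)→(R,b,+1)
state=R head=3 tape=accab[a]a   (R,a)→(S,_,-1)
state=S head=2 tape=acca[b]_a
At halt the head is at cell 2.

2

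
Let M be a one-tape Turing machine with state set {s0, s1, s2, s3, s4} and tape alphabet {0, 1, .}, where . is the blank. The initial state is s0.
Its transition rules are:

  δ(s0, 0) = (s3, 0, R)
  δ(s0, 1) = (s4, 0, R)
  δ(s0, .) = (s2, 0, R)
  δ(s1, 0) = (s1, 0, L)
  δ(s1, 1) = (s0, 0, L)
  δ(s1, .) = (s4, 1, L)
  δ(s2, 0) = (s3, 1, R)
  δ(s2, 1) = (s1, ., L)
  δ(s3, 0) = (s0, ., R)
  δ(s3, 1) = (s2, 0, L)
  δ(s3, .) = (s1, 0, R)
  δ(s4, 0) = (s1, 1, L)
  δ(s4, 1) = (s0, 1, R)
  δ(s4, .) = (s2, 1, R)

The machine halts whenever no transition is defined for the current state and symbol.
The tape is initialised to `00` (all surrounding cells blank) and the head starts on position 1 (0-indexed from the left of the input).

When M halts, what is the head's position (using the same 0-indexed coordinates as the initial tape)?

5

s0 | ...0[0]....   read 0 → write 0, move R, go to s3
s3 | ...00[.]...   read . → write 0, move R, go to s1
s1 | ...000[.]..   read . → write 1, move L, go to s4
s4 | ...00[0]1..   read 0 → write 1, move L, go to s1
s1 | ...0[0]11..   read 0 → write 0, move L, go to s1
s1 | ...[0]011..   read 0 → write 0, move L, go to s1
s1 | ..[.]0011..   read . → write 1, move L, go to s4
s4 | .[.]10011..   read . → write 1, move R, go to s2
s2 | .1[1]0011..   read 1 → write ., move L, go to s1
s1 | .[1].0011..   read 1 → write 0, move L, go to s0
s0 | [.]0.0011..   read . → write 0, move R, go to s2
s2 | 0[0].0011..   read 0 → write 1, move R, go to s3
s3 | 01[.]0011..   read . → write 0, move R, go to s1
s1 | 010[0]011..   read 0 → write 0, move L, go to s1
s1 | 01[0]0011..   read 0 → write 0, move L, go to s1
s1 | 0[1]00011..   read 1 → write 0, move L, go to s0
s0 | [0]000011..   read 0 → write 0, move R, go to s3
s3 | 0[0]00011..   read 0 → write ., move R, go to s0
s0 | 0.[0]0011..   read 0 → write 0, move R, go to s3
s3 | 0.0[0]011..   read 0 → write ., move R, go to s0
s0 | 0.0.[0]11..   read 0 → write 0, move R, go to s3
s3 | 0.0.0[1]1..   read 1 → write 0, move L, go to s2
s2 | 0.0.[0]01..   read 0 → write 1, move R, go to s3
s3 | 0.0.1[0]1..   read 0 → write ., move R, go to s0
s0 | 0.0.1.[1]..   read 1 → write 0, move R, go to s4
s4 | 0.0.1.0[.].   read . → write 1, move R, go to s2
s2 | 0.0.1.01[.]
At halt the head is at cell 5.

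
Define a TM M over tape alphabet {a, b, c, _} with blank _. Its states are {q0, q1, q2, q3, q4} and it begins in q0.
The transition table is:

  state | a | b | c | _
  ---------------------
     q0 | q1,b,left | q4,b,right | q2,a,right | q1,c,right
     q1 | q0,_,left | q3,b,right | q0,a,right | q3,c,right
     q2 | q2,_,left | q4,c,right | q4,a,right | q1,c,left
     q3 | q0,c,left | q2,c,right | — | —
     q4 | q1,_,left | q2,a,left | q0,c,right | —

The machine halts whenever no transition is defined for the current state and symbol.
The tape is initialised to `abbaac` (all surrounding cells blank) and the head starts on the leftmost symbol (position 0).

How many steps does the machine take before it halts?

q0 | __[a]bbaac   read a → write b, move left, go to q1
q1 | _[_]bbbaac   read _ → write c, move right, go to q3
q3 | _c[b]bbaac   read b → write c, move right, go to q2
q2 | _cc[b]baac   read b → write c, move right, go to q4
q4 | _ccc[b]aac   read b → write a, move left, go to q2
q2 | _cc[c]aaac   read c → write a, move right, go to q4
q4 | _cca[a]aac   read a → write _, move left, go to q1
q1 | _cc[a]_aac   read a → write _, move left, go to q0
q0 | _c[c]__aac   read c → write a, move right, go to q2
q2 | _ca[_]_aac   read _ → write c, move left, go to q1
q1 | _c[a]c_aac   read a → write _, move left, go to q0
q0 | _[c]_c_aac   read c → write a, move right, go to q2
q2 | _a[_]c_aac   read _ → write c, move left, go to q1
q1 | _[a]cc_aac   read a → write _, move left, go to q0
q0 | [_]_cc_aac   read _ → write c, move right, go to q1
q1 | c[_]cc_aac   read _ → write c, move right, go to q3
q3 | cc[c]c_aac
M halts after 16 transitions.

16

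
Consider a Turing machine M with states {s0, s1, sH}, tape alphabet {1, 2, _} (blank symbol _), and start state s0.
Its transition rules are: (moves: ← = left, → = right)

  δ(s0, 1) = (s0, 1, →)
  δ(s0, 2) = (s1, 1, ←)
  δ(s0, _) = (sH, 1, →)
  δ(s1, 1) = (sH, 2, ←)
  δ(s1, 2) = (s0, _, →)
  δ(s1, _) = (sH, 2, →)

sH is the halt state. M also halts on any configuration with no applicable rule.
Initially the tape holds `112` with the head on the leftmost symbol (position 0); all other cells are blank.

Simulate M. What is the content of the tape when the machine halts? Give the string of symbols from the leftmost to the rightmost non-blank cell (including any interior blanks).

s0 | [1]12   read 1 → write 1, move →, go to s0
s0 | 1[1]2   read 1 → write 1, move →, go to s0
s0 | 11[2]   read 2 → write 1, move ←, go to s1
s1 | 1[1]1   read 1 → write 2, move ←, go to sH
sH | [1]21
The non-blank tape span at halt is 121.

121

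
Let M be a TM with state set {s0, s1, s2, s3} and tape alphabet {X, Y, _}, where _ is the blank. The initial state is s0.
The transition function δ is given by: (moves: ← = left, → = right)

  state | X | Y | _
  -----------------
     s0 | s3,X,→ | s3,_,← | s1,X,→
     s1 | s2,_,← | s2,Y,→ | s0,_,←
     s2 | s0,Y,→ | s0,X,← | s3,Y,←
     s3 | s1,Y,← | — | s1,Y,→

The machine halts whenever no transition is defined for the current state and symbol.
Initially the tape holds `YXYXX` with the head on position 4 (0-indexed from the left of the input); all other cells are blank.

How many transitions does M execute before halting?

20

s0 | _YXYX[X]__   read X → write X, move →, go to s3
s3 | _YXYXX[_]_   read _ → write Y, move →, go to s1
s1 | _YXYXXY[_]   read _ → write _, move ←, go to s0
s0 | _YXYXX[Y]_   read Y → write _, move ←, go to s3
s3 | _YXYX[X]__   read X → write Y, move ←, go to s1
s1 | _YXY[X]Y__   read X → write _, move ←, go to s2
s2 | _YX[Y]_Y__   read Y → write X, move ←, go to s0
s0 | _Y[X]X_Y__   read X → write X, move →, go to s3
s3 | _YX[X]_Y__   read X → write Y, move ←, go to s1
s1 | _Y[X]Y_Y__   read X → write _, move ←, go to s2
s2 | _[Y]_Y_Y__   read Y → write X, move ←, go to s0
s0 | [_]X_Y_Y__   read _ → write X, move →, go to s1
s1 | X[X]_Y_Y__   read X → write _, move ←, go to s2
s2 | [X]__Y_Y__   read X → write Y, move →, go to s0
s0 | Y[_]_Y_Y__   read _ → write X, move →, go to s1
s1 | YX[_]Y_Y__   read _ → write _, move ←, go to s0
s0 | Y[X]_Y_Y__   read X → write X, move →, go to s3
s3 | YX[_]Y_Y__   read _ → write Y, move →, go to s1
s1 | YXY[Y]_Y__   read Y → write Y, move →, go to s2
s2 | YXYY[_]Y__   read _ → write Y, move ←, go to s3
s3 | YXY[Y]YY__
M halts after 20 transitions.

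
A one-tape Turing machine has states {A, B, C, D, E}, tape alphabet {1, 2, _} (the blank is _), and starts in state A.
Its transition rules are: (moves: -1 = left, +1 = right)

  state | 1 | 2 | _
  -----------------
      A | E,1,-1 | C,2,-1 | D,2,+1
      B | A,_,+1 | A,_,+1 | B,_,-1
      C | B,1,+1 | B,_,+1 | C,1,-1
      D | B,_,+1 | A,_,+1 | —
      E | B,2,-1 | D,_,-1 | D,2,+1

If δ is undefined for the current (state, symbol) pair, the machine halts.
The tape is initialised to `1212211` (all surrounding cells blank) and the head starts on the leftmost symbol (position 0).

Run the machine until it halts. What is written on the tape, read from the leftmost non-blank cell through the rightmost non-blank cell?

state=A head=0 tape=_[1]212211__   (A,1)→(E,1,-1)
state=E head=-1 tape=[_]1212211__   (E,_)→(D,2,+1)
state=D head=0 tape=2[1]212211__   (D,1)→(B,_,+1)
state=B head=1 tape=2_[2]12211__   (B,2)→(A,_,+1)
state=A head=2 tape=2__[1]2211__   (A,1)→(E,1,-1)
state=E head=1 tape=2_[_]12211__   (E,_)→(D,2,+1)
state=D head=2 tape=2_2[1]2211__   (D,1)→(B,_,+1)
state=B head=3 tape=2_2_[2]211__   (B,2)→(A,_,+1)
state=A head=4 tape=2_2__[2]11__   (A,2)→(C,2,-1)
state=C head=3 tape=2_2_[_]211__   (C,_)→(C,1,-1)
state=C head=2 tape=2_2[_]1211__   (C,_)→(C,1,-1)
state=C head=1 tape=2_[2]11211__   (C,2)→(B,_,+1)
state=B head=2 tape=2__[1]1211__   (B,1)→(A,_,+1)
state=A head=3 tape=2___[1]211__   (A,1)→(E,1,-1)
state=E head=2 tape=2__[_]1211__   (E,_)→(D,2,+1)
state=D head=3 tape=2__2[1]211__   (D,1)→(B,_,+1)
state=B head=4 tape=2__2_[2]11__   (B,2)→(A,_,+1)
state=A head=5 tape=2__2__[1]1__   (A,1)→(E,1,-1)
state=E head=4 tape=2__2_[_]11__   (E,_)→(D,2,+1)
state=D head=5 tape=2__2_2[1]1__   (D,1)→(B,_,+1)
state=B head=6 tape=2__2_2_[1]__   (B,1)→(A,_,+1)
state=A head=7 tape=2__2_2__[_]_   (A,_)→(D,2,+1)
state=D head=8 tape=2__2_2__2[_]
The non-blank tape span at halt is 2__2_2__2.

2__2_2__2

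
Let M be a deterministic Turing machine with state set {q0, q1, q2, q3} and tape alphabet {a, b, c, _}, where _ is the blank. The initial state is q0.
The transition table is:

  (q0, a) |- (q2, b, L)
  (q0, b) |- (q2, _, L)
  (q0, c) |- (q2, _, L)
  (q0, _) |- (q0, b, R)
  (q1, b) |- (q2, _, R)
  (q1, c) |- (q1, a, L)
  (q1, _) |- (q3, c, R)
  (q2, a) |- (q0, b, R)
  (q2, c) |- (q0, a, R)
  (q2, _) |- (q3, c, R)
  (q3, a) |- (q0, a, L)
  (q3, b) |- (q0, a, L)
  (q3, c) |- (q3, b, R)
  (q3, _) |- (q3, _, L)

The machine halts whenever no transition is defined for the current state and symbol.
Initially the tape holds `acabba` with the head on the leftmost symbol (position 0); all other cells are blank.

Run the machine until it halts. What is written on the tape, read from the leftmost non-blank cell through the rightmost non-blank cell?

bb_acabba

state=q0 head=0 tape=___[a]cabba   (q0,a)→(q2,b,L)
state=q2 head=-1 tape=__[_]bcabba   (q2,_)→(q3,c,R)
state=q3 head=0 tape=__c[b]cabba   (q3,b)→(q0,a,L)
state=q0 head=-1 tape=__[c]acabba   (q0,c)→(q2,_,L)
state=q2 head=-2 tape=_[_]_acabba   (q2,_)→(q3,c,R)
state=q3 head=-1 tape=_c[_]acabba   (q3,_)→(q3,_,L)
state=q3 head=-2 tape=_[c]_acabba   (q3,c)→(q3,b,R)
state=q3 head=-1 tape=_b[_]acabba   (q3,_)→(q3,_,L)
state=q3 head=-2 tape=_[b]_acabba   (q3,b)→(q0,a,L)
state=q0 head=-3 tape=[_]a_acabba   (q0,_)→(q0,b,R)
state=q0 head=-2 tape=b[a]_acabba   (q0,a)→(q2,b,L)
state=q2 head=-3 tape=[b]b_acabba
The non-blank tape span at halt is bb_acabba.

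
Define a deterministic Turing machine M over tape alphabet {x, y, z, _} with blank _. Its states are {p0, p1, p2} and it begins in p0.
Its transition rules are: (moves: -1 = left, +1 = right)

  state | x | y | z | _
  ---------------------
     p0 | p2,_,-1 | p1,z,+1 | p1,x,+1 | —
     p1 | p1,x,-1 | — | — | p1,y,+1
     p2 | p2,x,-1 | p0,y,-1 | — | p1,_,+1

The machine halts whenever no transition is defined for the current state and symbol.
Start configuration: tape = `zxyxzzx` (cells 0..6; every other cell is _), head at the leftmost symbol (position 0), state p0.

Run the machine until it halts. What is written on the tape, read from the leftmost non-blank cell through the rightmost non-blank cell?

p0 | _[z]xyxzzx   read z → write x, move +1, go to p1
p1 | _x[x]yxzzx   read x → write x, move -1, go to p1
p1 | _[x]xyxzzx   read x → write x, move -1, go to p1
p1 | [_]xxyxzzx   read _ → write y, move +1, go to p1
p1 | y[x]xyxzzx   read x → write x, move -1, go to p1
p1 | [y]xxyxzzx
The non-blank tape span at halt is yxxyxzzx.

yxxyxzzx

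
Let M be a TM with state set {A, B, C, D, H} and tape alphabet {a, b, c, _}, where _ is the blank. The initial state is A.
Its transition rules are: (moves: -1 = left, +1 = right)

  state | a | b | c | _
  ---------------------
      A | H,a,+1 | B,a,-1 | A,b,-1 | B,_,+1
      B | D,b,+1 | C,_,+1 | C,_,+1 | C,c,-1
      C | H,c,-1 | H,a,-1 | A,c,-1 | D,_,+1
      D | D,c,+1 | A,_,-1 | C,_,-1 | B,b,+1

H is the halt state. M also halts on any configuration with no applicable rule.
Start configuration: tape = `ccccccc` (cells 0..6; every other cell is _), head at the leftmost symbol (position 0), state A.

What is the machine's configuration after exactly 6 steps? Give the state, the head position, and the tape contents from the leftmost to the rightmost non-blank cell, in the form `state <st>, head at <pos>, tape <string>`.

state C, head at 2, tape ccccc

A | _[c]cccccc   read c → write b, move -1, go to A
A | [_]bcccccc   read _ → write _, move +1, go to B
B | _[b]cccccc   read b → write _, move +1, go to C
C | __[c]ccccc   read c → write c, move -1, go to A
A | _[_]cccccc   read _ → write _, move +1, go to B
B | __[c]ccccc   read c → write _, move +1, go to C
C | ___[c]cccc
After 6 steps: state C, head at 2, tape ccccc.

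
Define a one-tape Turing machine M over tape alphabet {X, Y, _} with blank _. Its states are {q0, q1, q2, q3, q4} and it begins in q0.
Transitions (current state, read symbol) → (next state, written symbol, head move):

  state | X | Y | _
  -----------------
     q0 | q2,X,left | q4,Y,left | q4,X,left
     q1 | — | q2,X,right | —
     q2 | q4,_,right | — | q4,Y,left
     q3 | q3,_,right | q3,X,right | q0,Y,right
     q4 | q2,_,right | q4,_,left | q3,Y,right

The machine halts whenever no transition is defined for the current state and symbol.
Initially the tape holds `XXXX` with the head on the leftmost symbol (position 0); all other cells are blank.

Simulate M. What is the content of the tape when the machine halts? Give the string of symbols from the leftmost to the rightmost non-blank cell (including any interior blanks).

YX___YYX

state=q0 head=0 tape=__[X]XXX__   (q0,X)→(q2,X,left)
state=q2 head=-1 tape=_[_]XXXX__   (q2,_)→(q4,Y,left)
state=q4 head=-2 tape=[_]YXXXX__   (q4,_)→(q3,Y,right)
state=q3 head=-1 tape=Y[Y]XXXX__   (q3,Y)→(q3,X,right)
state=q3 head=0 tape=YX[X]XXX__   (q3,X)→(q3,_,right)
state=q3 head=1 tape=YX_[X]XX__   (q3,X)→(q3,_,right)
state=q3 head=2 tape=YX__[X]X__   (q3,X)→(q3,_,right)
state=q3 head=3 tape=YX___[X]__   (q3,X)→(q3,_,right)
state=q3 head=4 tape=YX____[_]_   (q3,_)→(q0,Y,right)
state=q0 head=5 tape=YX____Y[_]   (q0,_)→(q4,X,left)
state=q4 head=4 tape=YX____[Y]X   (q4,Y)→(q4,_,left)
state=q4 head=3 tape=YX___[_]_X   (q4,_)→(q3,Y,right)
state=q3 head=4 tape=YX___Y[_]X   (q3,_)→(q0,Y,right)
state=q0 head=5 tape=YX___YY[X]   (q0,X)→(q2,X,left)
state=q2 head=4 tape=YX___Y[Y]X
The non-blank tape span at halt is YX___YYX.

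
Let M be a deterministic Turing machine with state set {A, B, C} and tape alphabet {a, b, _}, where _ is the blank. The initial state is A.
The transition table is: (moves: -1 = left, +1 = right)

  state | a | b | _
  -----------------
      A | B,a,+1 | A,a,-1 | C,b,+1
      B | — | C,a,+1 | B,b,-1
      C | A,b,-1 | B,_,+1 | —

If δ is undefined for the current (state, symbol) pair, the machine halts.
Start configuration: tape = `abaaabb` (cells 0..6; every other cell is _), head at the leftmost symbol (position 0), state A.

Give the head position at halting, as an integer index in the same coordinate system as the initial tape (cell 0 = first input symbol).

state=A head=0 tape=[a]baaabb_   (A,a)→(B,a,+1)
state=B head=1 tape=a[b]aaabb_   (B,b)→(C,a,+1)
state=C head=2 tape=aa[a]aabb_   (C,a)→(A,b,-1)
state=A head=1 tape=a[a]baabb_   (A,a)→(B,a,+1)
state=B head=2 tape=aa[b]aabb_   (B,b)→(C,a,+1)
state=C head=3 tape=aaa[a]abb_   (C,a)→(A,b,-1)
state=A head=2 tape=aa[a]babb_   (A,a)→(B,a,+1)
state=B head=3 tape=aaa[b]abb_   (B,b)→(C,a,+1)
state=C head=4 tape=aaaa[a]bb_   (C,a)→(A,b,-1)
state=A head=3 tape=aaa[a]bbb_   (A,a)→(B,a,+1)
state=B head=4 tape=aaaa[b]bb_   (B,b)→(C,a,+1)
state=C head=5 tape=aaaaa[b]b_   (C,b)→(B,_,+1)
state=B head=6 tape=aaaaa_[b]_   (B,b)→(C,a,+1)
state=C head=7 tape=aaaaa_a[_]
At halt the head is at cell 7.

7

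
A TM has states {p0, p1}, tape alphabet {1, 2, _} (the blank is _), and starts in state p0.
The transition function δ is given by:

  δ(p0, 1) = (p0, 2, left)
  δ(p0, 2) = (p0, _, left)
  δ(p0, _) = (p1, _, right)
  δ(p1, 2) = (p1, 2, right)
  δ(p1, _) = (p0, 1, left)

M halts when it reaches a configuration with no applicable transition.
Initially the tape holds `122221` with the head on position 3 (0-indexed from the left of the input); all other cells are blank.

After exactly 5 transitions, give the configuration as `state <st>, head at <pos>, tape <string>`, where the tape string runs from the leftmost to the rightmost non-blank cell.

state p1, head at 0, tape 2___21

p0 | _122[2]21   read 2 → write _, move left, go to p0
p0 | _12[2]_21   read 2 → write _, move left, go to p0
p0 | _1[2]__21   read 2 → write _, move left, go to p0
p0 | _[1]___21   read 1 → write 2, move left, go to p0
p0 | [_]2___21   read _ → write _, move right, go to p1
p1 | _[2]___21
After 5 steps: state p1, head at 0, tape 2___21.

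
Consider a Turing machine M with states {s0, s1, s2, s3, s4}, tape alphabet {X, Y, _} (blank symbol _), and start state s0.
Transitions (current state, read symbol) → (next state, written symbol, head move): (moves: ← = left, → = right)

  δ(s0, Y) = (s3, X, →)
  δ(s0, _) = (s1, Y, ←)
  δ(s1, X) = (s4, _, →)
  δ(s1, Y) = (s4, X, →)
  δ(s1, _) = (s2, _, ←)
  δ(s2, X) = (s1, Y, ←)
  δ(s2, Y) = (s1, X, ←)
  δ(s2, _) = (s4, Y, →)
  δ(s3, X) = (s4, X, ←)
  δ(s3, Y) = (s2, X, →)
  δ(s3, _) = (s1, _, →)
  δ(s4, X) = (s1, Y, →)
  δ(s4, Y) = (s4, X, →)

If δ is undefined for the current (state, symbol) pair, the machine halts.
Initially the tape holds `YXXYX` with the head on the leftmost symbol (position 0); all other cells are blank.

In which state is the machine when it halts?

state=s0 head=0 tape=__[Y]XXYX_   (s0,Y)→(s3,X,→)
state=s3 head=1 tape=__X[X]XYX_   (s3,X)→(s4,X,←)
state=s4 head=0 tape=__[X]XXYX_   (s4,X)→(s1,Y,→)
state=s1 head=1 tape=__Y[X]XYX_   (s1,X)→(s4,_,→)
state=s4 head=2 tape=__Y_[X]YX_   (s4,X)→(s1,Y,→)
state=s1 head=3 tape=__Y_Y[Y]X_   (s1,Y)→(s4,X,→)
state=s4 head=4 tape=__Y_YX[X]_   (s4,X)→(s1,Y,→)
state=s1 head=5 tape=__Y_YXY[_]   (s1,_)→(s2,_,←)
state=s2 head=4 tape=__Y_YX[Y]_   (s2,Y)→(s1,X,←)
state=s1 head=3 tape=__Y_Y[X]X_   (s1,X)→(s4,_,→)
state=s4 head=4 tape=__Y_Y_[X]_   (s4,X)→(s1,Y,→)
state=s1 head=5 tape=__Y_Y_Y[_]   (s1,_)→(s2,_,←)
state=s2 head=4 tape=__Y_Y_[Y]_   (s2,Y)→(s1,X,←)
state=s1 head=3 tape=__Y_Y[_]X_   (s1,_)→(s2,_,←)
state=s2 head=2 tape=__Y_[Y]_X_   (s2,Y)→(s1,X,←)
state=s1 head=1 tape=__Y[_]X_X_   (s1,_)→(s2,_,←)
state=s2 head=0 tape=__[Y]_X_X_   (s2,Y)→(s1,X,←)
state=s1 head=-1 tape=_[_]X_X_X_   (s1,_)→(s2,_,←)
state=s2 head=-2 tape=[_]_X_X_X_   (s2,_)→(s4,Y,→)
state=s4 head=-1 tape=Y[_]X_X_X_
No transition is defined for (s4, _); M halts in state s4.

s4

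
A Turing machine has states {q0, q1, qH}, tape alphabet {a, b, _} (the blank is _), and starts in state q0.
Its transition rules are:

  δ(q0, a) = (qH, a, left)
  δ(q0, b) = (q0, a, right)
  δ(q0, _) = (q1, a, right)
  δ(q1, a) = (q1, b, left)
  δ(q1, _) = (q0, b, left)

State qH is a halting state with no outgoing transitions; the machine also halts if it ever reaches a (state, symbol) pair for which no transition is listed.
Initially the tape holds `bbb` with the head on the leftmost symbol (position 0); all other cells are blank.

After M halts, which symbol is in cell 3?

a

state=q0 head=0 tape=[b]bb__   (q0,b)→(q0,a,right)
state=q0 head=1 tape=a[b]b__   (q0,b)→(q0,a,right)
state=q0 head=2 tape=aa[b]__   (q0,b)→(q0,a,right)
state=q0 head=3 tape=aaa[_]_   (q0,_)→(q1,a,right)
state=q1 head=4 tape=aaaa[_]   (q1,_)→(q0,b,left)
state=q0 head=3 tape=aaa[a]b   (q0,a)→(qH,a,left)
state=qH head=2 tape=aa[a]ab
Cell 3 holds a when M halts.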